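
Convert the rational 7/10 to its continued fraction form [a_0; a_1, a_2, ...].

Run the Euclidean algorithm on 7 and 10; the successive quotients are the partial quotients a_0, a_1, ... (each step inverts the fractional part left over by the previous one):
  7 = 0*10 + 7, so a_0 = 0.
  10 = 1*7 + 3, so a_1 = 1.
  7 = 2*3 + 1, so a_2 = 2.
  3 = 3*1 + 0, so a_3 = 3.
The remainder reaches 0 after 4 divisions, so the expansion has 4 partial quotients, read off in order.

[0; 1, 2, 3]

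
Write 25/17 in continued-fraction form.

[1; 2, 8]

Run the Euclidean algorithm on 25 and 17; the successive quotients are the partial quotients a_0, a_1, ... (each step inverts the fractional part left over by the previous one):
  25 = 1*17 + 8, so a_0 = 1.
  17 = 2*8 + 1, so a_1 = 2.
  8 = 8*1 + 0, so a_2 = 8.
The remainder reaches 0 after 3 divisions, so the expansion has 3 partial quotients, read off in order.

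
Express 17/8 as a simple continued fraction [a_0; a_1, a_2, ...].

Run the Euclidean algorithm on 17 and 8; the successive quotients are the partial quotients a_0, a_1, ... (each step inverts the fractional part left over by the previous one):
  17 = 2*8 + 1, so a_0 = 2.
  8 = 8*1 + 0, so a_1 = 8.
The remainder reaches 0 after 2 divisions, so the expansion has 2 partial quotients, read off in order.

[2; 8]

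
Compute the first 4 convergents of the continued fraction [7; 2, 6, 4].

7/1, 15/2, 97/13, 403/54

Using the convergent recurrence p_i = a_i*p_{i-1} + p_{i-2}, q_i = a_i*q_{i-1} + q_{i-2} with p_{-2}=0, p_{-1}=1, q_{-2}=1, q_{-1}=0:
  i=0: a_0=7, p_0 = 7*1 + 0 = 7, q_0 = 7*0 + 1 = 1.
  i=1: a_1=2, p_1 = 2*7 + 1 = 15, q_1 = 2*1 + 0 = 2.
  i=2: a_2=6, p_2 = 6*15 + 7 = 97, q_2 = 6*2 + 1 = 13.
  i=3: a_3=4, p_3 = 4*97 + 15 = 403, q_3 = 4*13 + 2 = 54.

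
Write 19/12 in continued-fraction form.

Run the Euclidean algorithm on 19 and 12; the successive quotients are the partial quotients a_0, a_1, ... (each step inverts the fractional part left over by the previous one):
  19 = 1*12 + 7, so a_0 = 1.
  12 = 1*7 + 5, so a_1 = 1.
  7 = 1*5 + 2, so a_2 = 1.
  5 = 2*2 + 1, so a_3 = 2.
  2 = 2*1 + 0, so a_4 = 2.
The remainder reaches 0 after 5 divisions, so the expansion has 5 partial quotients, read off in order.

[1; 1, 1, 2, 2]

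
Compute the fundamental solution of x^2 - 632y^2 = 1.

(x, y) = (7743, 308)

First expand sqrt(632) as a continued fraction. With x_i = (sqrt(632) + m_i)/d_i and (m_0, d_0) = (0, 1): a_0 = floor(sqrt(632)) = 25, since 25^2 = 625 <= 632 < 676 = 26^2.
Iterate m_{i+1} = d_i*a_i - m_i, d_{i+1} = (632 - m_{i+1}^2)/d_i, a_{i+1} = floor((a_0 + m_{i+1})/d_{i+1}):
  m_1 = 1*25 - 0 = 25, d_1 = (632 - 25^2)/1 = 7/1 = 7, a_1 = floor((25 + 25)/7) = 7.
  m_2 = 7*7 - 25 = 24, d_2 = (632 - 24^2)/7 = 56/7 = 8, a_2 = floor((25 + 24)/8) = 6.
  m_3 = 8*6 - 24 = 24, d_3 = (632 - 24^2)/8 = 56/8 = 7, a_3 = floor((25 + 24)/7) = 7.
  m_4 = 7*7 - 24 = 25, d_4 = (632 - 25^2)/7 = 7/7 = 1, a_4 = floor((25 + 25)/1) = 50.
  m_5 = 1*50 - 25 = 25, d_5 = (632 - 25^2)/1 = 7/1 = 7: (m_5, d_5) = (m_1, d_1) = (25, 7), so from here the quotients repeat a_1, ..., a_4; the period length is 4.
So sqrt(632) = [25; (7, 6, 7, 50)] with period length k = 4.
k is even, so the fundamental solution of x^2 - 632y^2 = 1 is (p_{k-1}, q_{k-1}) = (p_3, q_3); compute convergents through index 3.
Convergents (p_i = a_i*p_{i-1} + p_{i-2}, q_i = a_i*q_{i-1} + q_{i-2} with p_{-2}=0, p_{-1}=1, q_{-2}=1, q_{-1}=0):
  i=0: a_0=25, p_0 = 25*1 + 0 = 25, q_0 = 25*0 + 1 = 1.
  i=1: a_1=7, p_1 = 7*25 + 1 = 176, q_1 = 7*1 + 0 = 7.
  i=2: a_2=6, p_2 = 6*176 + 25 = 1081, q_2 = 6*7 + 1 = 43.
  i=3: a_3=7, p_3 = 7*1081 + 176 = 7743, q_3 = 7*43 + 7 = 308.
Check: 7743^2 - 632*308^2 = 59954049 - 59954048 = 1, so (x, y) = (7743, 308) solves the equation, and by the theorem it is the least positive solution.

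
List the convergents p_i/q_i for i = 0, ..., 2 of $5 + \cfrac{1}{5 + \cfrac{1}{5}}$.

Using the convergent recurrence p_i = a_i*p_{i-1} + p_{i-2}, q_i = a_i*q_{i-1} + q_{i-2} with p_{-2}=0, p_{-1}=1, q_{-2}=1, q_{-1}=0:
  i=0: a_0=5, p_0 = 5*1 + 0 = 5, q_0 = 5*0 + 1 = 1.
  i=1: a_1=5, p_1 = 5*5 + 1 = 26, q_1 = 5*1 + 0 = 5.
  i=2: a_2=5, p_2 = 5*26 + 5 = 135, q_2 = 5*5 + 1 = 26.

5/1, 26/5, 135/26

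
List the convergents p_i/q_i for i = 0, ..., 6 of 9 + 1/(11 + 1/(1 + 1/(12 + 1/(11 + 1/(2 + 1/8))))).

Using the convergent recurrence p_i = a_i*p_{i-1} + p_{i-2}, q_i = a_i*q_{i-1} + q_{i-2} with p_{-2}=0, p_{-1}=1, q_{-2}=1, q_{-1}=0:
  i=0: a_0=9, p_0 = 9*1 + 0 = 9, q_0 = 9*0 + 1 = 1.
  i=1: a_1=11, p_1 = 11*9 + 1 = 100, q_1 = 11*1 + 0 = 11.
  i=2: a_2=1, p_2 = 1*100 + 9 = 109, q_2 = 1*11 + 1 = 12.
  i=3: a_3=12, p_3 = 12*109 + 100 = 1408, q_3 = 12*12 + 11 = 155.
  i=4: a_4=11, p_4 = 11*1408 + 109 = 15597, q_4 = 11*155 + 12 = 1717.
  i=5: a_5=2, p_5 = 2*15597 + 1408 = 32602, q_5 = 2*1717 + 155 = 3589.
  i=6: a_6=8, p_6 = 8*32602 + 15597 = 276413, q_6 = 8*3589 + 1717 = 30429.

9/1, 100/11, 109/12, 1408/155, 15597/1717, 32602/3589, 276413/30429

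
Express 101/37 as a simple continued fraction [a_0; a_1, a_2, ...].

[2; 1, 2, 1, 2, 3]

Run the Euclidean algorithm on 101 and 37; the successive quotients are the partial quotients a_0, a_1, ... (each step inverts the fractional part left over by the previous one):
  101 = 2*37 + 27, so a_0 = 2.
  37 = 1*27 + 10, so a_1 = 1.
  27 = 2*10 + 7, so a_2 = 2.
  10 = 1*7 + 3, so a_3 = 1.
  7 = 2*3 + 1, so a_4 = 2.
  3 = 3*1 + 0, so a_5 = 3.
The remainder reaches 0 after 6 divisions, so the expansion has 6 partial quotients, read off in order.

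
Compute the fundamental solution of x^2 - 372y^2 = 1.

First expand sqrt(372) as a continued fraction. With x_i = (sqrt(372) + m_i)/d_i and (m_0, d_0) = (0, 1): a_0 = floor(sqrt(372)) = 19, since 19^2 = 361 <= 372 < 400 = 20^2.
Iterate m_{i+1} = d_i*a_i - m_i, d_{i+1} = (372 - m_{i+1}^2)/d_i, a_{i+1} = floor((a_0 + m_{i+1})/d_{i+1}):
  m_1 = 1*19 - 0 = 19, d_1 = (372 - 19^2)/1 = 11/1 = 11, a_1 = floor((19 + 19)/11) = 3.
  m_2 = 11*3 - 19 = 14, d_2 = (372 - 14^2)/11 = 176/11 = 16, a_2 = floor((19 + 14)/16) = 2.
  m_3 = 16*2 - 14 = 18, d_3 = (372 - 18^2)/16 = 48/16 = 3, a_3 = floor((19 + 18)/3) = 12.
  m_4 = 3*12 - 18 = 18, d_4 = (372 - 18^2)/3 = 48/3 = 16, a_4 = floor((19 + 18)/16) = 2.
  m_5 = 16*2 - 18 = 14, d_5 = (372 - 14^2)/16 = 176/16 = 11, a_5 = floor((19 + 14)/11) = 3.
  m_6 = 11*3 - 14 = 19, d_6 = (372 - 19^2)/11 = 11/11 = 1, a_6 = floor((19 + 19)/1) = 38.
  m_7 = 1*38 - 19 = 19, d_7 = (372 - 19^2)/1 = 11/1 = 11: (m_7, d_7) = (m_1, d_1) = (19, 11), so from here the quotients repeat a_1, ..., a_6; the period length is 6.
So sqrt(372) = [19; (3, 2, 12, 2, 3, 38)] with period length k = 6.
k is even, so the fundamental solution of x^2 - 372y^2 = 1 is (p_{k-1}, q_{k-1}) = (p_5, q_5); compute convergents through index 5.
Convergents (p_i = a_i*p_{i-1} + p_{i-2}, q_i = a_i*q_{i-1} + q_{i-2} with p_{-2}=0, p_{-1}=1, q_{-2}=1, q_{-1}=0):
  i=0: a_0=19, p_0 = 19*1 + 0 = 19, q_0 = 19*0 + 1 = 1.
  i=1: a_1=3, p_1 = 3*19 + 1 = 58, q_1 = 3*1 + 0 = 3.
  i=2: a_2=2, p_2 = 2*58 + 19 = 135, q_2 = 2*3 + 1 = 7.
  i=3: a_3=12, p_3 = 12*135 + 58 = 1678, q_3 = 12*7 + 3 = 87.
  i=4: a_4=2, p_4 = 2*1678 + 135 = 3491, q_4 = 2*87 + 7 = 181.
  i=5: a_5=3, p_5 = 3*3491 + 1678 = 12151, q_5 = 3*181 + 87 = 630.
Check: 12151^2 - 372*630^2 = 147646801 - 147646800 = 1, so (x, y) = (12151, 630) solves the equation, and by the theorem it is the least positive solution.

(x, y) = (12151, 630)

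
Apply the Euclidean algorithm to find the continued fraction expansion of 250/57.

Run the Euclidean algorithm on 250 and 57; the successive quotients are the partial quotients a_0, a_1, ... (each step inverts the fractional part left over by the previous one):
  250 = 4*57 + 22, so a_0 = 4.
  57 = 2*22 + 13, so a_1 = 2.
  22 = 1*13 + 9, so a_2 = 1.
  13 = 1*9 + 4, so a_3 = 1.
  9 = 2*4 + 1, so a_4 = 2.
  4 = 4*1 + 0, so a_5 = 4.
The remainder reaches 0 after 6 divisions, so the expansion has 6 partial quotients, read off in order.

[4; 2, 1, 1, 2, 4]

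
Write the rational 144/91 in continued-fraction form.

[1; 1, 1, 2, 1, 1, 7]

Run the Euclidean algorithm on 144 and 91; the successive quotients are the partial quotients a_0, a_1, ... (each step inverts the fractional part left over by the previous one):
  144 = 1*91 + 53, so a_0 = 1.
  91 = 1*53 + 38, so a_1 = 1.
  53 = 1*38 + 15, so a_2 = 1.
  38 = 2*15 + 8, so a_3 = 2.
  15 = 1*8 + 7, so a_4 = 1.
  8 = 1*7 + 1, so a_5 = 1.
  7 = 7*1 + 0, so a_6 = 7.
The remainder reaches 0 after 7 divisions, so the expansion has 7 partial quotients, read off in order.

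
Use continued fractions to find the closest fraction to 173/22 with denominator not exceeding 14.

Expand x = 173/22 as a continued fraction with the Euclidean algorithm:
  173 = 7*22 + 19, so a_0 = 7.
  22 = 1*19 + 3, so a_1 = 1.
  19 = 6*3 + 1, so a_2 = 6.
  3 = 3*1 + 0, so a_3 = 3.
so x = [7; 1, 6, 3].
Convergents (p_i = a_i*p_{i-1} + p_{i-2}, q_i = a_i*q_{i-1} + q_{i-2} with p_{-2}=0, p_{-1}=1, q_{-2}=1, q_{-1}=0), until the denominator exceeds 14:
  i=0: a_0=7, p_0 = 7*1 + 0 = 7, q_0 = 7*0 + 1 = 1.
  i=1: a_1=1, p_1 = 1*7 + 1 = 8, q_1 = 1*1 + 0 = 1.
  i=2: a_2=6, p_2 = 6*8 + 7 = 55, q_2 = 6*1 + 1 = 7.
  i=3: a_3=3, p_3 = 3*55 + 8 = 173, q_3 = 3*7 + 1 = 22.
q_3 = 22 > 14, so the last convergent with denominator <= 14 is p_2/q_2 = 55/7.
The closest fraction with denominator <= 14 is either p_2/q_2 or the intermediate fraction (k*p_2 + p_1)/(k*q_2 + q_1) with the largest k >= 1 whose denominator stays <= 14; these approach x as k grows, and every other convergent or intermediate fraction in range is farther away.
Largest k: floor((14 - q_1)/q_2) = floor((14 - 1)/7) = 1.
That gives (1*55 + 8)/(1*7 + 1) = 63/8.
Compare the errors: |x - 55/7| = |173*7 - 55*22|/(22*7) = 1/154, and |x - 63/8| = |173*8 - 63*22|/(22*8) = 2/176.
Cross-multiplying, 1*176 = 176 < 308 = 2*154, so 1/154 is smaller: the convergent 55/7 is closer to x than 63/8.

55/7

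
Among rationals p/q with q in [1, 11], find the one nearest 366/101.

Expand x = 366/101 as a continued fraction with the Euclidean algorithm:
  366 = 3*101 + 63, so a_0 = 3.
  101 = 1*63 + 38, so a_1 = 1.
  63 = 1*38 + 25, so a_2 = 1.
  38 = 1*25 + 13, so a_3 = 1.
  25 = 1*13 + 12, so a_4 = 1.
  13 = 1*12 + 1, so a_5 = 1.
  12 = 12*1 + 0, so a_6 = 12.
so x = [3; 1, 1, 1, 1, 1, 12].
Convergents (p_i = a_i*p_{i-1} + p_{i-2}, q_i = a_i*q_{i-1} + q_{i-2} with p_{-2}=0, p_{-1}=1, q_{-2}=1, q_{-1}=0), until the denominator exceeds 11:
  i=0: a_0=3, p_0 = 3*1 + 0 = 3, q_0 = 3*0 + 1 = 1.
  i=1: a_1=1, p_1 = 1*3 + 1 = 4, q_1 = 1*1 + 0 = 1.
  i=2: a_2=1, p_2 = 1*4 + 3 = 7, q_2 = 1*1 + 1 = 2.
  i=3: a_3=1, p_3 = 1*7 + 4 = 11, q_3 = 1*2 + 1 = 3.
  i=4: a_4=1, p_4 = 1*11 + 7 = 18, q_4 = 1*3 + 2 = 5.
  i=5: a_5=1, p_5 = 1*18 + 11 = 29, q_5 = 1*5 + 3 = 8.
  i=6: a_6=12, p_6 = 12*29 + 18 = 366, q_6 = 12*8 + 5 = 101.
q_6 = 101 > 11, so the last convergent with denominator <= 11 is p_5/q_5 = 29/8.
The closest fraction with denominator <= 11 is either p_5/q_5 or the intermediate fraction (k*p_5 + p_4)/(k*q_5 + q_4) with the largest k >= 1 whose denominator stays <= 11; these approach x as k grows, and every other convergent or intermediate fraction in range is farther away.
Largest k: floor((11 - q_4)/q_5) = floor((11 - 5)/8) = 0.
Since k = 0, no intermediate fraction beyond p_5/q_5 has denominator <= 11, so the convergent 29/8 is the closest (its error is |366*8 - 29*101|/(101*8) = 1/808).

29/8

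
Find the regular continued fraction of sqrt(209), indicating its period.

[14; (2, 5, 3, 2, 3, 5, 2, 28)]

Write x_i = (sqrt(209) + m_i)/d_i with (m_0, d_0) = (0, 1). a_0 = floor(sqrt(209)) = 14, since 14^2 = 196 <= 209 < 225 = 15^2.
Iterate m_{i+1} = d_i*a_i - m_i, d_{i+1} = (209 - m_{i+1}^2)/d_i, a_{i+1} = floor((a_0 + m_{i+1})/d_{i+1}):
  m_1 = 1*14 - 0 = 14, d_1 = (209 - 14^2)/1 = 13/1 = 13, a_1 = floor((14 + 14)/13) = 2.
  m_2 = 13*2 - 14 = 12, d_2 = (209 - 12^2)/13 = 65/13 = 5, a_2 = floor((14 + 12)/5) = 5.
  m_3 = 5*5 - 12 = 13, d_3 = (209 - 13^2)/5 = 40/5 = 8, a_3 = floor((14 + 13)/8) = 3.
  m_4 = 8*3 - 13 = 11, d_4 = (209 - 11^2)/8 = 88/8 = 11, a_4 = floor((14 + 11)/11) = 2.
  m_5 = 11*2 - 11 = 11, d_5 = (209 - 11^2)/11 = 88/11 = 8, a_5 = floor((14 + 11)/8) = 3.
  m_6 = 8*3 - 11 = 13, d_6 = (209 - 13^2)/8 = 40/8 = 5, a_6 = floor((14 + 13)/5) = 5.
  m_7 = 5*5 - 13 = 12, d_7 = (209 - 12^2)/5 = 65/5 = 13, a_7 = floor((14 + 12)/13) = 2.
  m_8 = 13*2 - 12 = 14, d_8 = (209 - 14^2)/13 = 13/13 = 1, a_8 = floor((14 + 14)/1) = 28.
  m_9 = 1*28 - 14 = 14, d_9 = (209 - 14^2)/1 = 13/1 = 13: (m_9, d_9) = (m_1, d_1) = (14, 13), so from here the quotients repeat a_1, ..., a_8; the period length is 8.
Hence the expansion of sqrt(209) is a_0 = 14 followed by the repeating block 2, 5, 3, 2, 3, 5, 2, 28 (period 8).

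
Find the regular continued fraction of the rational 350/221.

Run the Euclidean algorithm on 350 and 221; the successive quotients are the partial quotients a_0, a_1, ... (each step inverts the fractional part left over by the previous one):
  350 = 1*221 + 129, so a_0 = 1.
  221 = 1*129 + 92, so a_1 = 1.
  129 = 1*92 + 37, so a_2 = 1.
  92 = 2*37 + 18, so a_3 = 2.
  37 = 2*18 + 1, so a_4 = 2.
  18 = 18*1 + 0, so a_5 = 18.
The remainder reaches 0 after 6 divisions, so the expansion has 6 partial quotients, read off in order.

[1; 1, 1, 2, 2, 18]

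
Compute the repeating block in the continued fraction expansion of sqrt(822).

Write x_i = (sqrt(822) + m_i)/d_i with (m_0, d_0) = (0, 1). a_0 = floor(sqrt(822)) = 28, since 28^2 = 784 <= 822 < 841 = 29^2.
Iterate m_{i+1} = d_i*a_i - m_i, d_{i+1} = (822 - m_{i+1}^2)/d_i, a_{i+1} = floor((a_0 + m_{i+1})/d_{i+1}):
  m_1 = 1*28 - 0 = 28, d_1 = (822 - 28^2)/1 = 38/1 = 38, a_1 = floor((28 + 28)/38) = 1.
  m_2 = 38*1 - 28 = 10, d_2 = (822 - 10^2)/38 = 722/38 = 19, a_2 = floor((28 + 10)/19) = 2.
  m_3 = 19*2 - 10 = 28, d_3 = (822 - 28^2)/19 = 38/19 = 2, a_3 = floor((28 + 28)/2) = 28.
  m_4 = 2*28 - 28 = 28, d_4 = (822 - 28^2)/2 = 38/2 = 19, a_4 = floor((28 + 28)/19) = 2.
  m_5 = 19*2 - 28 = 10, d_5 = (822 - 10^2)/19 = 722/19 = 38, a_5 = floor((28 + 10)/38) = 1.
  m_6 = 38*1 - 10 = 28, d_6 = (822 - 28^2)/38 = 38/38 = 1, a_6 = floor((28 + 28)/1) = 56.
  m_7 = 1*56 - 28 = 28, d_7 = (822 - 28^2)/1 = 38/1 = 38: (m_7, d_7) = (m_1, d_1) = (28, 38), so from here the quotients repeat a_1, ..., a_6; the period length is 6.
Hence the expansion of sqrt(822) is a_0 = 28 followed by the repeating block 1, 2, 28, 2, 1, 56 (period 6).

[28; (1, 2, 28, 2, 1, 56)]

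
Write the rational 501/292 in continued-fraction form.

[1; 1, 2, 1, 1, 13, 3]

Run the Euclidean algorithm on 501 and 292; the successive quotients are the partial quotients a_0, a_1, ... (each step inverts the fractional part left over by the previous one):
  501 = 1*292 + 209, so a_0 = 1.
  292 = 1*209 + 83, so a_1 = 1.
  209 = 2*83 + 43, so a_2 = 2.
  83 = 1*43 + 40, so a_3 = 1.
  43 = 1*40 + 3, so a_4 = 1.
  40 = 13*3 + 1, so a_5 = 13.
  3 = 3*1 + 0, so a_6 = 3.
The remainder reaches 0 after 7 divisions, so the expansion has 7 partial quotients, read off in order.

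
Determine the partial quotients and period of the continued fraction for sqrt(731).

[27; (27, 54)]

Write x_i = (sqrt(731) + m_i)/d_i with (m_0, d_0) = (0, 1). a_0 = floor(sqrt(731)) = 27, since 27^2 = 729 <= 731 < 784 = 28^2.
Iterate m_{i+1} = d_i*a_i - m_i, d_{i+1} = (731 - m_{i+1}^2)/d_i, a_{i+1} = floor((a_0 + m_{i+1})/d_{i+1}):
  m_1 = 1*27 - 0 = 27, d_1 = (731 - 27^2)/1 = 2/1 = 2, a_1 = floor((27 + 27)/2) = 27.
  m_2 = 2*27 - 27 = 27, d_2 = (731 - 27^2)/2 = 2/2 = 1, a_2 = floor((27 + 27)/1) = 54.
  m_3 = 1*54 - 27 = 27, d_3 = (731 - 27^2)/1 = 2/1 = 2: (m_3, d_3) = (m_1, d_1) = (27, 2), so from here the quotients repeat a_1, a_2; the period length is 2.
Hence the expansion of sqrt(731) is a_0 = 27 followed by the repeating block 27, 54 (period 2).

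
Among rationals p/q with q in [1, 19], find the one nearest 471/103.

Expand x = 471/103 as a continued fraction with the Euclidean algorithm:
  471 = 4*103 + 59, so a_0 = 4.
  103 = 1*59 + 44, so a_1 = 1.
  59 = 1*44 + 15, so a_2 = 1.
  44 = 2*15 + 14, so a_3 = 2.
  15 = 1*14 + 1, so a_4 = 1.
  14 = 14*1 + 0, so a_5 = 14.
so x = [4; 1, 1, 2, 1, 14].
Convergents (p_i = a_i*p_{i-1} + p_{i-2}, q_i = a_i*q_{i-1} + q_{i-2} with p_{-2}=0, p_{-1}=1, q_{-2}=1, q_{-1}=0), until the denominator exceeds 19:
  i=0: a_0=4, p_0 = 4*1 + 0 = 4, q_0 = 4*0 + 1 = 1.
  i=1: a_1=1, p_1 = 1*4 + 1 = 5, q_1 = 1*1 + 0 = 1.
  i=2: a_2=1, p_2 = 1*5 + 4 = 9, q_2 = 1*1 + 1 = 2.
  i=3: a_3=2, p_3 = 2*9 + 5 = 23, q_3 = 2*2 + 1 = 5.
  i=4: a_4=1, p_4 = 1*23 + 9 = 32, q_4 = 1*5 + 2 = 7.
  i=5: a_5=14, p_5 = 14*32 + 23 = 471, q_5 = 14*7 + 5 = 103.
q_5 = 103 > 19, so the last convergent with denominator <= 19 is p_4/q_4 = 32/7.
The closest fraction with denominator <= 19 is either p_4/q_4 or the intermediate fraction (k*p_4 + p_3)/(k*q_4 + q_3) with the largest k >= 1 whose denominator stays <= 19; these approach x as k grows, and every other convergent or intermediate fraction in range is farther away.
Largest k: floor((19 - q_3)/q_4) = floor((19 - 5)/7) = 2.
That gives (2*32 + 23)/(2*7 + 5) = 87/19.
Compare the errors: |x - 32/7| = |471*7 - 32*103|/(103*7) = 1/721, and |x - 87/19| = |471*19 - 87*103|/(103*19) = 12/1957.
Cross-multiplying, 1*1957 = 1957 < 8652 = 12*721, so 1/721 is smaller: the convergent 32/7 is closer to x than 87/19.

32/7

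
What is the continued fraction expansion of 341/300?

Run the Euclidean algorithm on 341 and 300; the successive quotients are the partial quotients a_0, a_1, ... (each step inverts the fractional part left over by the previous one):
  341 = 1*300 + 41, so a_0 = 1.
  300 = 7*41 + 13, so a_1 = 7.
  41 = 3*13 + 2, so a_2 = 3.
  13 = 6*2 + 1, so a_3 = 6.
  2 = 2*1 + 0, so a_4 = 2.
The remainder reaches 0 after 5 divisions, so the expansion has 5 partial quotients, read off in order.

[1; 7, 3, 6, 2]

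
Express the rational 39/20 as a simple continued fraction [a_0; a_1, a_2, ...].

[1; 1, 19]

Run the Euclidean algorithm on 39 and 20; the successive quotients are the partial quotients a_0, a_1, ... (each step inverts the fractional part left over by the previous one):
  39 = 1*20 + 19, so a_0 = 1.
  20 = 1*19 + 1, so a_1 = 1.
  19 = 19*1 + 0, so a_2 = 19.
The remainder reaches 0 after 3 divisions, so the expansion has 3 partial quotients, read off in order.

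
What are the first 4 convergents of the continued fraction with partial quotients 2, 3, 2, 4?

Using the convergent recurrence p_i = a_i*p_{i-1} + p_{i-2}, q_i = a_i*q_{i-1} + q_{i-2} with p_{-2}=0, p_{-1}=1, q_{-2}=1, q_{-1}=0:
  i=0: a_0=2, p_0 = 2*1 + 0 = 2, q_0 = 2*0 + 1 = 1.
  i=1: a_1=3, p_1 = 3*2 + 1 = 7, q_1 = 3*1 + 0 = 3.
  i=2: a_2=2, p_2 = 2*7 + 2 = 16, q_2 = 2*3 + 1 = 7.
  i=3: a_3=4, p_3 = 4*16 + 7 = 71, q_3 = 4*7 + 3 = 31.

2/1, 7/3, 16/7, 71/31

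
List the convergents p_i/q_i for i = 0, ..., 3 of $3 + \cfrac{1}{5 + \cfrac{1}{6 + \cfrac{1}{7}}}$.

Using the convergent recurrence p_i = a_i*p_{i-1} + p_{i-2}, q_i = a_i*q_{i-1} + q_{i-2} with p_{-2}=0, p_{-1}=1, q_{-2}=1, q_{-1}=0:
  i=0: a_0=3, p_0 = 3*1 + 0 = 3, q_0 = 3*0 + 1 = 1.
  i=1: a_1=5, p_1 = 5*3 + 1 = 16, q_1 = 5*1 + 0 = 5.
  i=2: a_2=6, p_2 = 6*16 + 3 = 99, q_2 = 6*5 + 1 = 31.
  i=3: a_3=7, p_3 = 7*99 + 16 = 709, q_3 = 7*31 + 5 = 222.

3/1, 16/5, 99/31, 709/222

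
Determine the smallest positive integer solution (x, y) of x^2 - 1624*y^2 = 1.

First expand sqrt(1624) as a continued fraction. With x_i = (sqrt(1624) + m_i)/d_i and (m_0, d_0) = (0, 1): a_0 = floor(sqrt(1624)) = 40, since 40^2 = 1600 <= 1624 < 1681 = 41^2.
Iterate m_{i+1} = d_i*a_i - m_i, d_{i+1} = (1624 - m_{i+1}^2)/d_i, a_{i+1} = floor((a_0 + m_{i+1})/d_{i+1}):
  m_1 = 1*40 - 0 = 40, d_1 = (1624 - 40^2)/1 = 24/1 = 24, a_1 = floor((40 + 40)/24) = 3.
  m_2 = 24*3 - 40 = 32, d_2 = (1624 - 32^2)/24 = 600/24 = 25, a_2 = floor((40 + 32)/25) = 2.
  m_3 = 25*2 - 32 = 18, d_3 = (1624 - 18^2)/25 = 1300/25 = 52, a_3 = floor((40 + 18)/52) = 1.
  m_4 = 52*1 - 18 = 34, d_4 = (1624 - 34^2)/52 = 468/52 = 9, a_4 = floor((40 + 34)/9) = 8.
  m_5 = 9*8 - 34 = 38, d_5 = (1624 - 38^2)/9 = 180/9 = 20, a_5 = floor((40 + 38)/20) = 3.
  m_6 = 20*3 - 38 = 22, d_6 = (1624 - 22^2)/20 = 1140/20 = 57, a_6 = floor((40 + 22)/57) = 1.
  m_7 = 57*1 - 22 = 35, d_7 = (1624 - 35^2)/57 = 399/57 = 7, a_7 = floor((40 + 35)/7) = 10.
  m_8 = 7*10 - 35 = 35, d_8 = (1624 - 35^2)/7 = 399/7 = 57, a_8 = floor((40 + 35)/57) = 1.
  m_9 = 57*1 - 35 = 22, d_9 = (1624 - 22^2)/57 = 1140/57 = 20, a_9 = floor((40 + 22)/20) = 3.
  m_10 = 20*3 - 22 = 38, d_10 = (1624 - 38^2)/20 = 180/20 = 9, a_10 = floor((40 + 38)/9) = 8.
  m_11 = 9*8 - 38 = 34, d_11 = (1624 - 34^2)/9 = 468/9 = 52, a_11 = floor((40 + 34)/52) = 1.
  m_12 = 52*1 - 34 = 18, d_12 = (1624 - 18^2)/52 = 1300/52 = 25, a_12 = floor((40 + 18)/25) = 2.
  m_13 = 25*2 - 18 = 32, d_13 = (1624 - 32^2)/25 = 600/25 = 24, a_13 = floor((40 + 32)/24) = 3.
  m_14 = 24*3 - 32 = 40, d_14 = (1624 - 40^2)/24 = 24/24 = 1, a_14 = floor((40 + 40)/1) = 80.
  m_15 = 1*80 - 40 = 40, d_15 = (1624 - 40^2)/1 = 24/1 = 24: (m_15, d_15) = (m_1, d_1) = (40, 24), so from here the quotients repeat a_1, ..., a_14; the period length is 14.
So sqrt(1624) = [40; (3, 2, 1, 8, 3, 1, 10, 1, 3, 8, 1, 2, 3, 80)] with period length k = 14.
k is even, so the fundamental solution of x^2 - 1624y^2 = 1 is (p_{k-1}, q_{k-1}) = (p_13, q_13); compute convergents through index 13.
Convergents (p_i = a_i*p_{i-1} + p_{i-2}, q_i = a_i*q_{i-1} + q_{i-2} with p_{-2}=0, p_{-1}=1, q_{-2}=1, q_{-1}=0):
  i=0: a_0=40, p_0 = 40*1 + 0 = 40, q_0 = 40*0 + 1 = 1.
  i=1: a_1=3, p_1 = 3*40 + 1 = 121, q_1 = 3*1 + 0 = 3.
  i=2: a_2=2, p_2 = 2*121 + 40 = 282, q_2 = 2*3 + 1 = 7.
  i=3: a_3=1, p_3 = 1*282 + 121 = 403, q_3 = 1*7 + 3 = 10.
  i=4: a_4=8, p_4 = 8*403 + 282 = 3506, q_4 = 8*10 + 7 = 87.
  i=5: a_5=3, p_5 = 3*3506 + 403 = 10921, q_5 = 3*87 + 10 = 271.
  i=6: a_6=1, p_6 = 1*10921 + 3506 = 14427, q_6 = 1*271 + 87 = 358.
  i=7: a_7=10, p_7 = 10*14427 + 10921 = 155191, q_7 = 10*358 + 271 = 3851.
  i=8: a_8=1, p_8 = 1*155191 + 14427 = 169618, q_8 = 1*3851 + 358 = 4209.
  i=9: a_9=3, p_9 = 3*169618 + 155191 = 664045, q_9 = 3*4209 + 3851 = 16478.
  i=10: a_10=8, p_10 = 8*664045 + 169618 = 5481978, q_10 = 8*16478 + 4209 = 136033.
  i=11: a_11=1, p_11 = 1*5481978 + 664045 = 6146023, q_11 = 1*136033 + 16478 = 152511.
  i=12: a_12=2, p_12 = 2*6146023 + 5481978 = 17774024, q_12 = 2*152511 + 136033 = 441055.
  i=13: a_13=3, p_13 = 3*17774024 + 6146023 = 59468095, q_13 = 3*441055 + 152511 = 1475676.
Check: 59468095^2 - 1624*1475676^2 = 3536454322929025 - 3536454322929024 = 1, so (x, y) = (59468095, 1475676) solves the equation, and by the theorem it is the least positive solution.

(x, y) = (59468095, 1475676)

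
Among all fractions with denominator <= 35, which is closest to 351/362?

Expand x = 351/362 as a continued fraction with the Euclidean algorithm:
  351 = 0*362 + 351, so a_0 = 0.
  362 = 1*351 + 11, so a_1 = 1.
  351 = 31*11 + 10, so a_2 = 31.
  11 = 1*10 + 1, so a_3 = 1.
  10 = 10*1 + 0, so a_4 = 10.
so x = [0; 1, 31, 1, 10].
Convergents (p_i = a_i*p_{i-1} + p_{i-2}, q_i = a_i*q_{i-1} + q_{i-2} with p_{-2}=0, p_{-1}=1, q_{-2}=1, q_{-1}=0), until the denominator exceeds 35:
  i=0: a_0=0, p_0 = 0*1 + 0 = 0, q_0 = 0*0 + 1 = 1.
  i=1: a_1=1, p_1 = 1*0 + 1 = 1, q_1 = 1*1 + 0 = 1.
  i=2: a_2=31, p_2 = 31*1 + 0 = 31, q_2 = 31*1 + 1 = 32.
  i=3: a_3=1, p_3 = 1*31 + 1 = 32, q_3 = 1*32 + 1 = 33.
  i=4: a_4=10, p_4 = 10*32 + 31 = 351, q_4 = 10*33 + 32 = 362.
q_4 = 362 > 35, so the last convergent with denominator <= 35 is p_3/q_3 = 32/33.
The closest fraction with denominator <= 35 is either p_3/q_3 or the intermediate fraction (k*p_3 + p_2)/(k*q_3 + q_2) with the largest k >= 1 whose denominator stays <= 35; these approach x as k grows, and every other convergent or intermediate fraction in range is farther away.
Largest k: floor((35 - q_2)/q_3) = floor((35 - 32)/33) = 0.
Since k = 0, no intermediate fraction beyond p_3/q_3 has denominator <= 35, so the convergent 32/33 is the closest (its error is |351*33 - 32*362|/(362*33) = 1/11946).

32/33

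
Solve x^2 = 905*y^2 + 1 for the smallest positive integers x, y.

(x, y) = (361, 12)

First expand sqrt(905) as a continued fraction. With x_i = (sqrt(905) + m_i)/d_i and (m_0, d_0) = (0, 1): a_0 = floor(sqrt(905)) = 30, since 30^2 = 900 <= 905 < 961 = 31^2.
Iterate m_{i+1} = d_i*a_i - m_i, d_{i+1} = (905 - m_{i+1}^2)/d_i, a_{i+1} = floor((a_0 + m_{i+1})/d_{i+1}):
  m_1 = 1*30 - 0 = 30, d_1 = (905 - 30^2)/1 = 5/1 = 5, a_1 = floor((30 + 30)/5) = 12.
  m_2 = 5*12 - 30 = 30, d_2 = (905 - 30^2)/5 = 5/5 = 1, a_2 = floor((30 + 30)/1) = 60.
  m_3 = 1*60 - 30 = 30, d_3 = (905 - 30^2)/1 = 5/1 = 5: (m_3, d_3) = (m_1, d_1) = (30, 5), so from here the quotients repeat a_1, a_2; the period length is 2.
So sqrt(905) = [30; (12, 60)] with period length k = 2.
k is even, so the fundamental solution of x^2 - 905y^2 = 1 is (p_{k-1}, q_{k-1}) = (p_1, q_1); compute convergents through index 1.
Convergents (p_i = a_i*p_{i-1} + p_{i-2}, q_i = a_i*q_{i-1} + q_{i-2} with p_{-2}=0, p_{-1}=1, q_{-2}=1, q_{-1}=0):
  i=0: a_0=30, p_0 = 30*1 + 0 = 30, q_0 = 30*0 + 1 = 1.
  i=1: a_1=12, p_1 = 12*30 + 1 = 361, q_1 = 12*1 + 0 = 12.
Check: 361^2 - 905*12^2 = 130321 - 130320 = 1, so (x, y) = (361, 12) solves the equation, and by the theorem it is the least positive solution.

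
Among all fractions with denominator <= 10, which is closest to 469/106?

Expand x = 469/106 as a continued fraction with the Euclidean algorithm:
  469 = 4*106 + 45, so a_0 = 4.
  106 = 2*45 + 16, so a_1 = 2.
  45 = 2*16 + 13, so a_2 = 2.
  16 = 1*13 + 3, so a_3 = 1.
  13 = 4*3 + 1, so a_4 = 4.
  3 = 3*1 + 0, so a_5 = 3.
so x = [4; 2, 2, 1, 4, 3].
Convergents (p_i = a_i*p_{i-1} + p_{i-2}, q_i = a_i*q_{i-1} + q_{i-2} with p_{-2}=0, p_{-1}=1, q_{-2}=1, q_{-1}=0), until the denominator exceeds 10:
  i=0: a_0=4, p_0 = 4*1 + 0 = 4, q_0 = 4*0 + 1 = 1.
  i=1: a_1=2, p_1 = 2*4 + 1 = 9, q_1 = 2*1 + 0 = 2.
  i=2: a_2=2, p_2 = 2*9 + 4 = 22, q_2 = 2*2 + 1 = 5.
  i=3: a_3=1, p_3 = 1*22 + 9 = 31, q_3 = 1*5 + 2 = 7.
  i=4: a_4=4, p_4 = 4*31 + 22 = 146, q_4 = 4*7 + 5 = 33.
q_4 = 33 > 10, so the last convergent with denominator <= 10 is p_3/q_3 = 31/7.
The closest fraction with denominator <= 10 is either p_3/q_3 or the intermediate fraction (k*p_3 + p_2)/(k*q_3 + q_2) with the largest k >= 1 whose denominator stays <= 10; these approach x as k grows, and every other convergent or intermediate fraction in range is farther away.
Largest k: floor((10 - q_2)/q_3) = floor((10 - 5)/7) = 0.
Since k = 0, no intermediate fraction beyond p_3/q_3 has denominator <= 10, so the convergent 31/7 is the closest (its error is |469*7 - 31*106|/(106*7) = 3/742).

31/7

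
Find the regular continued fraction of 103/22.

Run the Euclidean algorithm on 103 and 22; the successive quotients are the partial quotients a_0, a_1, ... (each step inverts the fractional part left over by the previous one):
  103 = 4*22 + 15, so a_0 = 4.
  22 = 1*15 + 7, so a_1 = 1.
  15 = 2*7 + 1, so a_2 = 2.
  7 = 7*1 + 0, so a_3 = 7.
The remainder reaches 0 after 4 divisions, so the expansion has 4 partial quotients, read off in order.

[4; 1, 2, 7]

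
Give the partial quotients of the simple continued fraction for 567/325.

[1; 1, 2, 1, 10, 1, 6]

Run the Euclidean algorithm on 567 and 325; the successive quotients are the partial quotients a_0, a_1, ... (each step inverts the fractional part left over by the previous one):
  567 = 1*325 + 242, so a_0 = 1.
  325 = 1*242 + 83, so a_1 = 1.
  242 = 2*83 + 76, so a_2 = 2.
  83 = 1*76 + 7, so a_3 = 1.
  76 = 10*7 + 6, so a_4 = 10.
  7 = 1*6 + 1, so a_5 = 1.
  6 = 6*1 + 0, so a_6 = 6.
The remainder reaches 0 after 7 divisions, so the expansion has 7 partial quotients, read off in order.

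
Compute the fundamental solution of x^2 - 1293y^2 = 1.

(x, y) = (863, 24)

First expand sqrt(1293) as a continued fraction. With x_i = (sqrt(1293) + m_i)/d_i and (m_0, d_0) = (0, 1): a_0 = floor(sqrt(1293)) = 35, since 35^2 = 1225 <= 1293 < 1296 = 36^2.
Iterate m_{i+1} = d_i*a_i - m_i, d_{i+1} = (1293 - m_{i+1}^2)/d_i, a_{i+1} = floor((a_0 + m_{i+1})/d_{i+1}):
  m_1 = 1*35 - 0 = 35, d_1 = (1293 - 35^2)/1 = 68/1 = 68, a_1 = floor((35 + 35)/68) = 1.
  m_2 = 68*1 - 35 = 33, d_2 = (1293 - 33^2)/68 = 204/68 = 3, a_2 = floor((35 + 33)/3) = 22.
  m_3 = 3*22 - 33 = 33, d_3 = (1293 - 33^2)/3 = 204/3 = 68, a_3 = floor((35 + 33)/68) = 1.
  m_4 = 68*1 - 33 = 35, d_4 = (1293 - 35^2)/68 = 68/68 = 1, a_4 = floor((35 + 35)/1) = 70.
  m_5 = 1*70 - 35 = 35, d_5 = (1293 - 35^2)/1 = 68/1 = 68: (m_5, d_5) = (m_1, d_1) = (35, 68), so from here the quotients repeat a_1, ..., a_4; the period length is 4.
So sqrt(1293) = [35; (1, 22, 1, 70)] with period length k = 4.
k is even, so the fundamental solution of x^2 - 1293y^2 = 1 is (p_{k-1}, q_{k-1}) = (p_3, q_3); compute convergents through index 3.
Convergents (p_i = a_i*p_{i-1} + p_{i-2}, q_i = a_i*q_{i-1} + q_{i-2} with p_{-2}=0, p_{-1}=1, q_{-2}=1, q_{-1}=0):
  i=0: a_0=35, p_0 = 35*1 + 0 = 35, q_0 = 35*0 + 1 = 1.
  i=1: a_1=1, p_1 = 1*35 + 1 = 36, q_1 = 1*1 + 0 = 1.
  i=2: a_2=22, p_2 = 22*36 + 35 = 827, q_2 = 22*1 + 1 = 23.
  i=3: a_3=1, p_3 = 1*827 + 36 = 863, q_3 = 1*23 + 1 = 24.
Check: 863^2 - 1293*24^2 = 744769 - 744768 = 1, so (x, y) = (863, 24) solves the equation, and by the theorem it is the least positive solution.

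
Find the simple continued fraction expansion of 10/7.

Run the Euclidean algorithm on 10 and 7; the successive quotients are the partial quotients a_0, a_1, ... (each step inverts the fractional part left over by the previous one):
  10 = 1*7 + 3, so a_0 = 1.
  7 = 2*3 + 1, so a_1 = 2.
  3 = 3*1 + 0, so a_2 = 3.
The remainder reaches 0 after 3 divisions, so the expansion has 3 partial quotients, read off in order.

[1; 2, 3]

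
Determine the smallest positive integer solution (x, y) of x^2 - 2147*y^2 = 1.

First expand sqrt(2147) as a continued fraction. With x_i = (sqrt(2147) + m_i)/d_i and (m_0, d_0) = (0, 1): a_0 = floor(sqrt(2147)) = 46, since 46^2 = 2116 <= 2147 < 2209 = 47^2.
Iterate m_{i+1} = d_i*a_i - m_i, d_{i+1} = (2147 - m_{i+1}^2)/d_i, a_{i+1} = floor((a_0 + m_{i+1})/d_{i+1}):
  m_1 = 1*46 - 0 = 46, d_1 = (2147 - 46^2)/1 = 31/1 = 31, a_1 = floor((46 + 46)/31) = 2.
  m_2 = 31*2 - 46 = 16, d_2 = (2147 - 16^2)/31 = 1891/31 = 61, a_2 = floor((46 + 16)/61) = 1.
  m_3 = 61*1 - 16 = 45, d_3 = (2147 - 45^2)/61 = 122/61 = 2, a_3 = floor((46 + 45)/2) = 45.
  m_4 = 2*45 - 45 = 45, d_4 = (2147 - 45^2)/2 = 122/2 = 61, a_4 = floor((46 + 45)/61) = 1.
  m_5 = 61*1 - 45 = 16, d_5 = (2147 - 16^2)/61 = 1891/61 = 31, a_5 = floor((46 + 16)/31) = 2.
  m_6 = 31*2 - 16 = 46, d_6 = (2147 - 46^2)/31 = 31/31 = 1, a_6 = floor((46 + 46)/1) = 92.
  m_7 = 1*92 - 46 = 46, d_7 = (2147 - 46^2)/1 = 31/1 = 31: (m_7, d_7) = (m_1, d_1) = (46, 31), so from here the quotients repeat a_1, ..., a_6; the period length is 6.
So sqrt(2147) = [46; (2, 1, 45, 1, 2, 92)] with period length k = 6.
k is even, so the fundamental solution of x^2 - 2147y^2 = 1 is (p_{k-1}, q_{k-1}) = (p_5, q_5); compute convergents through index 5.
Convergents (p_i = a_i*p_{i-1} + p_{i-2}, q_i = a_i*q_{i-1} + q_{i-2} with p_{-2}=0, p_{-1}=1, q_{-2}=1, q_{-1}=0):
  i=0: a_0=46, p_0 = 46*1 + 0 = 46, q_0 = 46*0 + 1 = 1.
  i=1: a_1=2, p_1 = 2*46 + 1 = 93, q_1 = 2*1 + 0 = 2.
  i=2: a_2=1, p_2 = 1*93 + 46 = 139, q_2 = 1*2 + 1 = 3.
  i=3: a_3=45, p_3 = 45*139 + 93 = 6348, q_3 = 45*3 + 2 = 137.
  i=4: a_4=1, p_4 = 1*6348 + 139 = 6487, q_4 = 1*137 + 3 = 140.
  i=5: a_5=2, p_5 = 2*6487 + 6348 = 19322, q_5 = 2*140 + 137 = 417.
Check: 19322^2 - 2147*417^2 = 373339684 - 373339683 = 1, so (x, y) = (19322, 417) solves the equation, and by the theorem it is the least positive solution.

(x, y) = (19322, 417)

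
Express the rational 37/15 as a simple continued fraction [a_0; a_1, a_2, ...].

Run the Euclidean algorithm on 37 and 15; the successive quotients are the partial quotients a_0, a_1, ... (each step inverts the fractional part left over by the previous one):
  37 = 2*15 + 7, so a_0 = 2.
  15 = 2*7 + 1, so a_1 = 2.
  7 = 7*1 + 0, so a_2 = 7.
The remainder reaches 0 after 3 divisions, so the expansion has 3 partial quotients, read off in order.

[2; 2, 7]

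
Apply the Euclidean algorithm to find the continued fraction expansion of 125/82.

Run the Euclidean algorithm on 125 and 82; the successive quotients are the partial quotients a_0, a_1, ... (each step inverts the fractional part left over by the previous one):
  125 = 1*82 + 43, so a_0 = 1.
  82 = 1*43 + 39, so a_1 = 1.
  43 = 1*39 + 4, so a_2 = 1.
  39 = 9*4 + 3, so a_3 = 9.
  4 = 1*3 + 1, so a_4 = 1.
  3 = 3*1 + 0, so a_5 = 3.
The remainder reaches 0 after 6 divisions, so the expansion has 6 partial quotients, read off in order.

[1; 1, 1, 9, 1, 3]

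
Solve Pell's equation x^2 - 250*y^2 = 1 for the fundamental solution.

(x, y) = (39480499, 2496966)

First expand sqrt(250) as a continued fraction. With x_i = (sqrt(250) + m_i)/d_i and (m_0, d_0) = (0, 1): a_0 = floor(sqrt(250)) = 15, since 15^2 = 225 <= 250 < 256 = 16^2.
Iterate m_{i+1} = d_i*a_i - m_i, d_{i+1} = (250 - m_{i+1}^2)/d_i, a_{i+1} = floor((a_0 + m_{i+1})/d_{i+1}):
  m_1 = 1*15 - 0 = 15, d_1 = (250 - 15^2)/1 = 25/1 = 25, a_1 = floor((15 + 15)/25) = 1.
  m_2 = 25*1 - 15 = 10, d_2 = (250 - 10^2)/25 = 150/25 = 6, a_2 = floor((15 + 10)/6) = 4.
  m_3 = 6*4 - 10 = 14, d_3 = (250 - 14^2)/6 = 54/6 = 9, a_3 = floor((15 + 14)/9) = 3.
  m_4 = 9*3 - 14 = 13, d_4 = (250 - 13^2)/9 = 81/9 = 9, a_4 = floor((15 + 13)/9) = 3.
  m_5 = 9*3 - 13 = 14, d_5 = (250 - 14^2)/9 = 54/9 = 6, a_5 = floor((15 + 14)/6) = 4.
  m_6 = 6*4 - 14 = 10, d_6 = (250 - 10^2)/6 = 150/6 = 25, a_6 = floor((15 + 10)/25) = 1.
  m_7 = 25*1 - 10 = 15, d_7 = (250 - 15^2)/25 = 25/25 = 1, a_7 = floor((15 + 15)/1) = 30.
  m_8 = 1*30 - 15 = 15, d_8 = (250 - 15^2)/1 = 25/1 = 25: (m_8, d_8) = (m_1, d_1) = (15, 25), so from here the quotients repeat a_1, ..., a_7; the period length is 7.
So sqrt(250) = [15; (1, 4, 3, 3, 4, 1, 30)] with period length k = 7.
k is odd, so (p_{k-1}, q_{k-1}) only solves x^2 - 250y^2 = -1 and the fundamental solution of x^2 - 250y^2 = 1 is (p_{2k-1}, q_{2k-1}) = (p_13, q_13); compute convergents through index 13, running through the period twice.
Convergents (p_i = a_i*p_{i-1} + p_{i-2}, q_i = a_i*q_{i-1} + q_{i-2} with p_{-2}=0, p_{-1}=1, q_{-2}=1, q_{-1}=0):
  i=0: a_0=15, p_0 = 15*1 + 0 = 15, q_0 = 15*0 + 1 = 1.
  i=1: a_1=1, p_1 = 1*15 + 1 = 16, q_1 = 1*1 + 0 = 1.
  i=2: a_2=4, p_2 = 4*16 + 15 = 79, q_2 = 4*1 + 1 = 5.
  i=3: a_3=3, p_3 = 3*79 + 16 = 253, q_3 = 3*5 + 1 = 16.
  i=4: a_4=3, p_4 = 3*253 + 79 = 838, q_4 = 3*16 + 5 = 53.
  i=5: a_5=4, p_5 = 4*838 + 253 = 3605, q_5 = 4*53 + 16 = 228.
  i=6: a_6=1, p_6 = 1*3605 + 838 = 4443, q_6 = 1*228 + 53 = 281.
  i=7: a_7=30, p_7 = 30*4443 + 3605 = 136895, q_7 = 30*281 + 228 = 8658.
  i=8: a_8=1, p_8 = 1*136895 + 4443 = 141338, q_8 = 1*8658 + 281 = 8939.
  i=9: a_9=4, p_9 = 4*141338 + 136895 = 702247, q_9 = 4*8939 + 8658 = 44414.
  i=10: a_10=3, p_10 = 3*702247 + 141338 = 2248079, q_10 = 3*44414 + 8939 = 142181.
  i=11: a_11=3, p_11 = 3*2248079 + 702247 = 7446484, q_11 = 3*142181 + 44414 = 470957.
  i=12: a_12=4, p_12 = 4*7446484 + 2248079 = 32034015, q_12 = 4*470957 + 142181 = 2026009.
  i=13: a_13=1, p_13 = 1*32034015 + 7446484 = 39480499, q_13 = 1*2026009 + 470957 = 2496966.
Indeed p_6^2 - 250*q_6^2 = 19740249 - 19740250 = -1, not +1.
Check: 39480499^2 - 250*2496966^2 = 1558709801289001 - 1558709801289000 = 1, so (x, y) = (39480499, 2496966) solves the equation, and by the theorem it is the least positive solution.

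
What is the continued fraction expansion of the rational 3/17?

Run the Euclidean algorithm on 3 and 17; the successive quotients are the partial quotients a_0, a_1, ... (each step inverts the fractional part left over by the previous one):
  3 = 0*17 + 3, so a_0 = 0.
  17 = 5*3 + 2, so a_1 = 5.
  3 = 1*2 + 1, so a_2 = 1.
  2 = 2*1 + 0, so a_3 = 2.
The remainder reaches 0 after 4 divisions, so the expansion has 4 partial quotients, read off in order.

[0; 5, 1, 2]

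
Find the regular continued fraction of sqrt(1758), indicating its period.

Write x_i = (sqrt(1758) + m_i)/d_i with (m_0, d_0) = (0, 1). a_0 = floor(sqrt(1758)) = 41, since 41^2 = 1681 <= 1758 < 1764 = 42^2.
Iterate m_{i+1} = d_i*a_i - m_i, d_{i+1} = (1758 - m_{i+1}^2)/d_i, a_{i+1} = floor((a_0 + m_{i+1})/d_{i+1}):
  m_1 = 1*41 - 0 = 41, d_1 = (1758 - 41^2)/1 = 77/1 = 77, a_1 = floor((41 + 41)/77) = 1.
  m_2 = 77*1 - 41 = 36, d_2 = (1758 - 36^2)/77 = 462/77 = 6, a_2 = floor((41 + 36)/6) = 12.
  m_3 = 6*12 - 36 = 36, d_3 = (1758 - 36^2)/6 = 462/6 = 77, a_3 = floor((41 + 36)/77) = 1.
  m_4 = 77*1 - 36 = 41, d_4 = (1758 - 41^2)/77 = 77/77 = 1, a_4 = floor((41 + 41)/1) = 82.
  m_5 = 1*82 - 41 = 41, d_5 = (1758 - 41^2)/1 = 77/1 = 77: (m_5, d_5) = (m_1, d_1) = (41, 77), so from here the quotients repeat a_1, ..., a_4; the period length is 4.
Hence the expansion of sqrt(1758) is a_0 = 41 followed by the repeating block 1, 12, 1, 82 (period 4).

[41; (1, 12, 1, 82)]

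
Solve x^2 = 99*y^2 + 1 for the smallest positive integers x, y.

First expand sqrt(99) as a continued fraction. With x_i = (sqrt(99) + m_i)/d_i and (m_0, d_0) = (0, 1): a_0 = floor(sqrt(99)) = 9, since 9^2 = 81 <= 99 < 100 = 10^2.
Iterate m_{i+1} = d_i*a_i - m_i, d_{i+1} = (99 - m_{i+1}^2)/d_i, a_{i+1} = floor((a_0 + m_{i+1})/d_{i+1}):
  m_1 = 1*9 - 0 = 9, d_1 = (99 - 9^2)/1 = 18/1 = 18, a_1 = floor((9 + 9)/18) = 1.
  m_2 = 18*1 - 9 = 9, d_2 = (99 - 9^2)/18 = 18/18 = 1, a_2 = floor((9 + 9)/1) = 18.
  m_3 = 1*18 - 9 = 9, d_3 = (99 - 9^2)/1 = 18/1 = 18: (m_3, d_3) = (m_1, d_1) = (9, 18), so from here the quotients repeat a_1, a_2; the period length is 2.
So sqrt(99) = [9; (1, 18)] with period length k = 2.
k is even, so the fundamental solution of x^2 - 99y^2 = 1 is (p_{k-1}, q_{k-1}) = (p_1, q_1); compute convergents through index 1.
Convergents (p_i = a_i*p_{i-1} + p_{i-2}, q_i = a_i*q_{i-1} + q_{i-2} with p_{-2}=0, p_{-1}=1, q_{-2}=1, q_{-1}=0):
  i=0: a_0=9, p_0 = 9*1 + 0 = 9, q_0 = 9*0 + 1 = 1.
  i=1: a_1=1, p_1 = 1*9 + 1 = 10, q_1 = 1*1 + 0 = 1.
Check: 10^2 - 99*1^2 = 100 - 99 = 1, so (x, y) = (10, 1) solves the equation, and by the theorem it is the least positive solution.

(x, y) = (10, 1)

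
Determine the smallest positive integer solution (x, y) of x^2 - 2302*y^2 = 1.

(x, y) = (2303, 48)

First expand sqrt(2302) as a continued fraction. With x_i = (sqrt(2302) + m_i)/d_i and (m_0, d_0) = (0, 1): a_0 = floor(sqrt(2302)) = 47, since 47^2 = 2209 <= 2302 < 2304 = 48^2.
Iterate m_{i+1} = d_i*a_i - m_i, d_{i+1} = (2302 - m_{i+1}^2)/d_i, a_{i+1} = floor((a_0 + m_{i+1})/d_{i+1}):
  m_1 = 1*47 - 0 = 47, d_1 = (2302 - 47^2)/1 = 93/1 = 93, a_1 = floor((47 + 47)/93) = 1.
  m_2 = 93*1 - 47 = 46, d_2 = (2302 - 46^2)/93 = 186/93 = 2, a_2 = floor((47 + 46)/2) = 46.
  m_3 = 2*46 - 46 = 46, d_3 = (2302 - 46^2)/2 = 186/2 = 93, a_3 = floor((47 + 46)/93) = 1.
  m_4 = 93*1 - 46 = 47, d_4 = (2302 - 47^2)/93 = 93/93 = 1, a_4 = floor((47 + 47)/1) = 94.
  m_5 = 1*94 - 47 = 47, d_5 = (2302 - 47^2)/1 = 93/1 = 93: (m_5, d_5) = (m_1, d_1) = (47, 93), so from here the quotients repeat a_1, ..., a_4; the period length is 4.
So sqrt(2302) = [47; (1, 46, 1, 94)] with period length k = 4.
k is even, so the fundamental solution of x^2 - 2302y^2 = 1 is (p_{k-1}, q_{k-1}) = (p_3, q_3); compute convergents through index 3.
Convergents (p_i = a_i*p_{i-1} + p_{i-2}, q_i = a_i*q_{i-1} + q_{i-2} with p_{-2}=0, p_{-1}=1, q_{-2}=1, q_{-1}=0):
  i=0: a_0=47, p_0 = 47*1 + 0 = 47, q_0 = 47*0 + 1 = 1.
  i=1: a_1=1, p_1 = 1*47 + 1 = 48, q_1 = 1*1 + 0 = 1.
  i=2: a_2=46, p_2 = 46*48 + 47 = 2255, q_2 = 46*1 + 1 = 47.
  i=3: a_3=1, p_3 = 1*2255 + 48 = 2303, q_3 = 1*47 + 1 = 48.
Check: 2303^2 - 2302*48^2 = 5303809 - 5303808 = 1, so (x, y) = (2303, 48) solves the equation, and by the theorem it is the least positive solution.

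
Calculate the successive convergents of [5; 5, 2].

5/1, 26/5, 57/11

Using the convergent recurrence p_i = a_i*p_{i-1} + p_{i-2}, q_i = a_i*q_{i-1} + q_{i-2} with p_{-2}=0, p_{-1}=1, q_{-2}=1, q_{-1}=0:
  i=0: a_0=5, p_0 = 5*1 + 0 = 5, q_0 = 5*0 + 1 = 1.
  i=1: a_1=5, p_1 = 5*5 + 1 = 26, q_1 = 5*1 + 0 = 5.
  i=2: a_2=2, p_2 = 2*26 + 5 = 57, q_2 = 2*5 + 1 = 11.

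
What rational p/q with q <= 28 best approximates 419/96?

48/11

Expand x = 419/96 as a continued fraction with the Euclidean algorithm:
  419 = 4*96 + 35, so a_0 = 4.
  96 = 2*35 + 26, so a_1 = 2.
  35 = 1*26 + 9, so a_2 = 1.
  26 = 2*9 + 8, so a_3 = 2.
  9 = 1*8 + 1, so a_4 = 1.
  8 = 8*1 + 0, so a_5 = 8.
so x = [4; 2, 1, 2, 1, 8].
Convergents (p_i = a_i*p_{i-1} + p_{i-2}, q_i = a_i*q_{i-1} + q_{i-2} with p_{-2}=0, p_{-1}=1, q_{-2}=1, q_{-1}=0), until the denominator exceeds 28:
  i=0: a_0=4, p_0 = 4*1 + 0 = 4, q_0 = 4*0 + 1 = 1.
  i=1: a_1=2, p_1 = 2*4 + 1 = 9, q_1 = 2*1 + 0 = 2.
  i=2: a_2=1, p_2 = 1*9 + 4 = 13, q_2 = 1*2 + 1 = 3.
  i=3: a_3=2, p_3 = 2*13 + 9 = 35, q_3 = 2*3 + 2 = 8.
  i=4: a_4=1, p_4 = 1*35 + 13 = 48, q_4 = 1*8 + 3 = 11.
  i=5: a_5=8, p_5 = 8*48 + 35 = 419, q_5 = 8*11 + 8 = 96.
q_5 = 96 > 28, so the last convergent with denominator <= 28 is p_4/q_4 = 48/11.
The closest fraction with denominator <= 28 is either p_4/q_4 or the intermediate fraction (k*p_4 + p_3)/(k*q_4 + q_3) with the largest k >= 1 whose denominator stays <= 28; these approach x as k grows, and every other convergent or intermediate fraction in range is farther away.
Largest k: floor((28 - q_3)/q_4) = floor((28 - 8)/11) = 1.
That gives (1*48 + 35)/(1*11 + 8) = 83/19.
Compare the errors: |x - 48/11| = |419*11 - 48*96|/(96*11) = 1/1056, and |x - 83/19| = |419*19 - 83*96|/(96*19) = 7/1824.
Cross-multiplying, 1*1824 = 1824 < 7392 = 7*1056, so 1/1056 is smaller: the convergent 48/11 is closer to x than 83/19.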